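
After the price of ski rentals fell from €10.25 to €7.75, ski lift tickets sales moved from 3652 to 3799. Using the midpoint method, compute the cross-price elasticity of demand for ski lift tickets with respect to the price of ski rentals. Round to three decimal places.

%ΔQ_x = (3799 − 3652)/[(3652+3799)/2] = 147/3725.5 ≈ 0.0395.
%ΔP_y = (7.75 − 10.25)/[(10.25+7.75)/2] ≈ -0.2778.
E_xy = 0.0395/-0.2778 ≈ -0.142.
E_xy < 0, so ski lift tickets and ski rentals are complements.

-0.142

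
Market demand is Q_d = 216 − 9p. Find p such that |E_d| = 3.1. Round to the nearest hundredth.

18.15

Set −bp/(a − bp) = −3.1 ⇒ bp = 3.1(a − bp) ⇒ bp(1+3.1) = 3.1·a.
p = 3.1·216/(9·4.1) ≈ 18.15.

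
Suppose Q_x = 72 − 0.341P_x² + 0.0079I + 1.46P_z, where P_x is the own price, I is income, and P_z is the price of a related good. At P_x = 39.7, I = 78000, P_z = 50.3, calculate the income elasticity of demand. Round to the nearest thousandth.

2.749

At the given point, Q_x = 72 − 0.341(39.7)² + 0.0079(78000) + 1.46(50.3) = 72 − 537.4467 + 616.2 + 73.438 = 224.1913.
∂Q_x/∂I = +0.0079, so E_I = 0.0079·(78000/224.1913) ≈ 2.749.
E_I > 1: normal good (luxury).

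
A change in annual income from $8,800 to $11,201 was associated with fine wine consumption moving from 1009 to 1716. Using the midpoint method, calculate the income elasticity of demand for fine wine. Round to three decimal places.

%ΔQ = (1716 − 1009)/[(1009+1716)/2] = 707/1362.5 ≈ 0.5189.
%ΔM = (11,201 − 8,800)/[(8,800+11,201)/2] = 2401/10000.5 ≈ 0.2401.
E_I = %ΔQ/%ΔM ≈ 2.161.
E_I > 1: normal good (luxury).

2.161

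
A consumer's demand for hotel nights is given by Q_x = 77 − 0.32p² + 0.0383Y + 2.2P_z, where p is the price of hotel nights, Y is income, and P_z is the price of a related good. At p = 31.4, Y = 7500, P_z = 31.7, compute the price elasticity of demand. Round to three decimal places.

-5.326

Evaluating quantity at (p, Y, P_z) gives Q_x = 77 − 0.32(31.4)² + 0.0383(7500) + 2.2(31.7) = 77 − 315.5072 + 287.25 + 69.74 = 118.4828.
∂Q_x/∂p = −2·0.32·p = -20.096, so E_p = -20.096·(31.4/118.4828) ≈ -5.326.
|E_p| > 1: demand is elastic.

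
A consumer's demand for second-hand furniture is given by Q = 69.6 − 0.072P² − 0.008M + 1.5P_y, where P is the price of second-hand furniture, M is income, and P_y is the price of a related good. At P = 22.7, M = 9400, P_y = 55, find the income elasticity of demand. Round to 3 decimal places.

-1.889

At the given point, Q = 69.6 − 0.072(22.7)² − 0.008(9400) + 1.5(55) = 69.6 − 37.1009 − 75.2 + 82.5 = 39.7991.
∂Q/∂M = −0.008, so E_I = -0.008·(9400/39.7991) ≈ -1.889.
E_I < 0: inferior good.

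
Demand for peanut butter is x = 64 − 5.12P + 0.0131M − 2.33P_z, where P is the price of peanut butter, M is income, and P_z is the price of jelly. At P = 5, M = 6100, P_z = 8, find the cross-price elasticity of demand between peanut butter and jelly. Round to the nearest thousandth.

Evaluating quantity at (P, M, P_z) gives x = 64 − 5.12(5) + 0.0131(6100) − 2.33(8) = 64 − 25.6 + 79.91 − 18.64 = 99.67.
∂x/∂P_z = −2.33, so E_xy = -2.33·(8/99.67) ≈ -0.187.
E_xy < 0: the goods are complements.

-0.187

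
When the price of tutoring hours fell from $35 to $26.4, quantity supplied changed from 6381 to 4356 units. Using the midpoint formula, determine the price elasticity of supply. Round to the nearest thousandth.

%Δq = (4356 − 6381)/[(6381 + 4356)/2] = -2025/5368.5 ≈ -0.3772.
%Δp = (26.4 − 35)/[(35 + 26.4)/2] = -8.6/30.7 ≈ -0.2801.
Arc elasticity E = %Δq/%Δp ≈ -0.3772/-0.2801 ≈ 1.347.
|E| > 1: supply is elastic over this range.

1.347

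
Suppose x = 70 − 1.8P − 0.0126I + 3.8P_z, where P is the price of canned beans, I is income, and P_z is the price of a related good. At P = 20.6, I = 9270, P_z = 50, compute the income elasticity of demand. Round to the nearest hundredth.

-1.10

x = 70 − 1.8(20.6) − 0.0126(9270) + 3.8(50) = 70 − 37.08 − 116.802 + 190 = 106.118.
∂x/∂I = −0.0126, so E_I = -0.0126·(9270/106.118) ≈ -1.10.
E_I < 0: inferior good.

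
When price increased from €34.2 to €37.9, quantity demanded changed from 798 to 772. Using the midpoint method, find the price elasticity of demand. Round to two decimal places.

%ΔQ = (772 − 798)/[(798 + 772)/2] = -26/785 ≈ -0.0331.
%Δp = (37.9 − 34.2)/[(34.2 + 37.9)/2] = 3.7/36.05 ≈ 0.1026.
Arc elasticity E = %ΔQ/%Δp ≈ -0.0331/0.1026 ≈ -0.32.
|E| < 1: demand is inelastic over this range.

-0.32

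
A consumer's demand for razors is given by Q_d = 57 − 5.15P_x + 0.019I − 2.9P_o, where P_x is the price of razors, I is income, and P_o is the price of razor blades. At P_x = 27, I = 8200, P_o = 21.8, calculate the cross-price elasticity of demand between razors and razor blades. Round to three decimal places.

At the given point, Q_d = 57 − 5.15(27) + 0.019(8200) − 2.9(21.8) = 57 − 139.05 + 155.8 − 63.22 = 10.53.
∂Q_d/∂P_o = −2.9, so E_xy = -2.9·(21.8/10.53) ≈ -6.004.
E_xy < 0: the goods are complements.

-6.004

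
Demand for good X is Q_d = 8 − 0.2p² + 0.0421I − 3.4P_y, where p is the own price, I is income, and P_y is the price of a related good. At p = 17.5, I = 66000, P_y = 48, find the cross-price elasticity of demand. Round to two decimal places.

-0.06

Evaluating quantity at (p, I, P_y) gives Q_d = 8 − 0.2(17.5)² + 0.0421(66000) − 3.4(48) = 8 − 61.25 + 2778.6 − 163.2 = 2562.15.
∂Q_d/∂P_y = −3.4, so E_xy = -3.4·(48/2562.15) ≈ -0.06.
E_xy < 0: the goods are complements.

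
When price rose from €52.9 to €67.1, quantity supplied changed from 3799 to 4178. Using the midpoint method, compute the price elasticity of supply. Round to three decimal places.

%ΔQ = (4178 − 3799)/[(3799 + 4178)/2] = 379/3988.5 ≈ 0.0950.
%ΔP = (67.1 − 52.9)/[(52.9 + 67.1)/2] = 14.2/60 ≈ 0.2367.
Arc elasticity E = %ΔQ/%ΔP ≈ 0.0950/0.2367 ≈ 0.402.
|E| < 1: supply is inelastic over this range.

0.402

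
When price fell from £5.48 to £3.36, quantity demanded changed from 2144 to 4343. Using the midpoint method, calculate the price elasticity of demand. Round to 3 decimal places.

%ΔQ = (4343 − 2144)/[(2144 + 4343)/2] = 2199/3243.5 ≈ 0.6780.
%Δp = (3.36 − 5.48)/[(5.48 + 3.36)/2] = -2.12/4.42 ≈ -0.4796.
Arc elasticity E = %ΔQ/%Δp ≈ 0.6780/-0.4796 ≈ -1.414.
|E| > 1: demand is elastic over this range.

-1.414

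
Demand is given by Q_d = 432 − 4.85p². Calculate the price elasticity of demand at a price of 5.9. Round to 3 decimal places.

At p = 5.9, Q_d = 263.1715.
dQ_d/dp = −2·4.85·p = −57.23.
Point elasticity E = (dQ_d/dp)·(p/Q_d) = -57.23 × 5.9/263.1715 ≈ -1.283.
|E| > 1, so demand is elastic at this price.

-1.283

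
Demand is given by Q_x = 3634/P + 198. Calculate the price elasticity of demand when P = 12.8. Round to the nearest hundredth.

At P = 12.8, Q_x = 481.9063.
dQ_x/dP = −3634/P² = −22.1802.
Point elasticity E = (dQ_x/dP)·(P/Q_x) = -22.1802 × 12.8/481.9063 ≈ -0.59.
|E| < 1, so demand is inelastic at this price.

-0.59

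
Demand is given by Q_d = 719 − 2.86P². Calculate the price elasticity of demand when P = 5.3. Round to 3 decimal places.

-0.252

At P = 5.3, Q_d = 638.6626.
dQ_d/dP = −2·2.86·P = −30.316.
Point elasticity E = (dQ_d/dP)·(P/Q_d) = -30.316 × 5.3/638.6626 ≈ -0.252.
|E| < 1, so demand is inelastic at this price.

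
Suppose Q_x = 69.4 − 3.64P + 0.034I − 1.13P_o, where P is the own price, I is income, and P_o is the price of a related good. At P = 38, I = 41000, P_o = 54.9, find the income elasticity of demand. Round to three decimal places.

Q_x = 69.4 − 3.64(38) + 0.034(41000) − 1.13(54.9) = 69.4 − 138.32 + 1394 − 62.037 = 1263.043.
∂Q_x/∂I = +0.034, so E_I = 0.034·(41000/1263.043) ≈ 1.104.
E_I > 1: normal good (luxury).

1.104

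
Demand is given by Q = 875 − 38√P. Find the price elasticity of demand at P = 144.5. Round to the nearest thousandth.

At P = 144.5, Q = 418.209.
dQ/dP = −38/(2√P) = −38/(2·12.0208).
Point elasticity E = (dQ/dP)·(P/Q) = -1.5806 × 144.5/418.209 ≈ -0.546.
|E| < 1, so demand is inelastic at this price.

-0.546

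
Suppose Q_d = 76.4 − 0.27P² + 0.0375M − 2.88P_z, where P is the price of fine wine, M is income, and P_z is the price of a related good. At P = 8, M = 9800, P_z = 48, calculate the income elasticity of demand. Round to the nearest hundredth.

Substituting, Q_d = 76.4 − 0.27(8)² + 0.0375(9800) − 2.88(48) = 76.4 − 17.28 + 367.5 − 138.24 = 288.38.
∂Q_d/∂M = +0.0375, so E_I = 0.0375·(9800/288.38) ≈ 1.27.
E_I > 1: normal good (luxury).

1.27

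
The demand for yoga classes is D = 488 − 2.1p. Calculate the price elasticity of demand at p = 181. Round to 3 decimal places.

-3.523

At p = 181, D = 107.9.
dD/dp = −2.1.
Point elasticity E = (dD/dp)·(p/D) = -2.1 × 181/107.9 ≈ -3.523.
|E| > 1, so demand is elastic at this price.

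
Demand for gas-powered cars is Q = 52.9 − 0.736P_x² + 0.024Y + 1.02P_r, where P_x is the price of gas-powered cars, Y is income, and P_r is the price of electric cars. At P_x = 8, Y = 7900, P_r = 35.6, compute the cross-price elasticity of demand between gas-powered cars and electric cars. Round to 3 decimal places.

First evaluate Q: 52.9 − 0.736(8)² + 0.024(7900) + 1.02(35.6) = 52.9 − 47.104 + 189.6 + 36.312 = 231.708.
∂Q/∂P_r = +1.02, so E_xy = 1.02·(35.6/231.708) ≈ 0.157.
E_xy > 0: the goods are substitutes.

0.157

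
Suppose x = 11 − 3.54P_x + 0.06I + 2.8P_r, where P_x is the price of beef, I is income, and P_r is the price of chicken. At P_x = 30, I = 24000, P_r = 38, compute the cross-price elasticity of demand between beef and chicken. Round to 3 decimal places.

0.073

First evaluate x: 11 − 3.54(30) + 0.06(24000) + 2.8(38) = 11 − 106.2 + 1440 + 106.4 = 1451.2.
∂x/∂P_r = +2.8, so E_xy = 2.8·(38/1451.2) ≈ 0.073.
E_xy > 0: the goods are substitutes.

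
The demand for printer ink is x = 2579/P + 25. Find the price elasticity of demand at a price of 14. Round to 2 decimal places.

At P = 14, x = 209.2143.
dx/dP = −2579/P² = −13.1582.
Point elasticity E = (dx/dP)·(P/x) = -13.1582 × 14/209.2143 ≈ -0.88.
|E| < 1, so demand is inelastic at this price.

-0.88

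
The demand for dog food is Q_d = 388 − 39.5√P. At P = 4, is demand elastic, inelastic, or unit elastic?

At P = 4, Q_d = 309.
dQ_d/dP = −39.5/(2√P) = −39.5/(2·2).
Point elasticity E = (dQ_d/dP)·(P/Q_d) = -9.875 × 4/309 ≈ -0.128.
|E| ≈ 0.128 < 1, so demand is inelastic.

inelastic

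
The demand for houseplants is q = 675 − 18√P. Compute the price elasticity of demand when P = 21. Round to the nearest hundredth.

-0.07

At P = 21, q = 592.5136.
dq/dP = −18/(2√P) = −18/(2·4.5826).
Point elasticity E = (dq/dP)·(P/q) = -1.964 × 21/592.5136 ≈ -0.07.
|E| < 1, so demand is inelastic at this price.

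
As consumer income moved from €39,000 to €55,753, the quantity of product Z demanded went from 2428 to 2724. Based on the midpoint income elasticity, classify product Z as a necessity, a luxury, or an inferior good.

necessity

%ΔQ = (2724 − 2428)/[(2428+2724)/2] = 296/2576 ≈ 0.1149.
%ΔI = (55,753 − 39,000)/[(39,000+55,753)/2] = 16753/47376.5 ≈ 0.3536.
E_I = %ΔQ/%ΔI ≈ 0.325.
E_I ∈ (0,1): normal good (necessity).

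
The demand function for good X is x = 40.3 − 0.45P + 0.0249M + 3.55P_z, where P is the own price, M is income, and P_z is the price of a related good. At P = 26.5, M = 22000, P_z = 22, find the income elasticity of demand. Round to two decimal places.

Evaluating quantity at (P, M, P_z) gives x = 40.3 − 0.45(26.5) + 0.0249(22000) + 3.55(22) = 40.3 − 11.925 + 547.8 + 78.1 = 654.275.
∂x/∂M = +0.0249, so E_I = 0.0249·(22000/654.275) ≈ 0.84.
E_I ∈ (0,1): normal good (necessity).

0.84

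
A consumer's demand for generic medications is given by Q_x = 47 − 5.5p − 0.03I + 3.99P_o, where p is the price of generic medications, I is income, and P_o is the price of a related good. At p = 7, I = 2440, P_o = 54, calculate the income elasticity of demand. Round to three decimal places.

-0.486

Substituting, Q_x = 47 − 5.5(7) − 0.03(2440) + 3.99(54) = 47 − 38.5 − 73.2 + 215.46 = 150.76.
∂Q_x/∂I = −0.03, so E_I = -0.03·(2440/150.76) ≈ -0.486.
E_I < 0: inferior good.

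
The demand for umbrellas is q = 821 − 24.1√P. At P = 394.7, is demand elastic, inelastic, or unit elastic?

At P = 394.7, q = 342.2039.
dq/dP = −24.1/(2√P) = −24.1/(2·19.8671).
Point elasticity E = (dq/dP)·(P/q) = -0.6065 × 394.7/342.2039 ≈ -0.700.
|E| ≈ 0.700 < 1, so demand is inelastic.

inelastic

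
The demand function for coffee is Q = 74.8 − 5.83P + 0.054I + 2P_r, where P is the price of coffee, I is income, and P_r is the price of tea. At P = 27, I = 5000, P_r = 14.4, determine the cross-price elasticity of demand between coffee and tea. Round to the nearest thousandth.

0.133

First evaluate Q: 74.8 − 5.83(27) + 0.054(5000) + 2(14.4) = 74.8 − 157.41 + 270 + 28.8 = 216.19.
∂Q/∂P_r = +2, so E_xy = 2·(14.4/216.19) ≈ 0.133.
E_xy > 0: the goods are substitutes.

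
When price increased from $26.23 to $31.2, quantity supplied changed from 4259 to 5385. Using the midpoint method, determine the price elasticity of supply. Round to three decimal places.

1.349

%Δq = (5385 − 4259)/[(4259 + 5385)/2] = 1126/4822 ≈ 0.2335.
%ΔP = (31.2 − 26.23)/[(26.23 + 31.2)/2] = 4.97/28.715 ≈ 0.1731.
Arc elasticity E = %Δq/%ΔP ≈ 0.2335/0.1731 ≈ 1.349.
|E| > 1: supply is elastic over this range.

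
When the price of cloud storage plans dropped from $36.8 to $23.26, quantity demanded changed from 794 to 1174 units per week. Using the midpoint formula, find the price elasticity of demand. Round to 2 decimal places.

-0.86

%Δq = (1174 − 794)/[(794 + 1174)/2] = 380/984 ≈ 0.3862.
%ΔP = (23.26 − 36.8)/[(36.8 + 23.26)/2] = -13.54/30.03 ≈ -0.4509.
Arc elasticity E = %Δq/%ΔP ≈ 0.3862/-0.4509 ≈ -0.86.
|E| < 1: demand is inelastic over this range.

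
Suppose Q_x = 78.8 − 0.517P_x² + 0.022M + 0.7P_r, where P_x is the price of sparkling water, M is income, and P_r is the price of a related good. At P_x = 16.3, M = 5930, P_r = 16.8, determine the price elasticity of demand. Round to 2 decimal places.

-3.28

At the given point, Q_x = 78.8 − 0.517(16.3)² + 0.022(5930) + 0.7(16.8) = 78.8 − 137.3617 + 130.46 + 11.76 = 83.6583.
∂Q_x/∂P_x = −2·0.517·P_x = -16.8542, so E_p = -16.8542·(16.3/83.6583) ≈ -3.28.
|E_p| > 1: demand is elastic.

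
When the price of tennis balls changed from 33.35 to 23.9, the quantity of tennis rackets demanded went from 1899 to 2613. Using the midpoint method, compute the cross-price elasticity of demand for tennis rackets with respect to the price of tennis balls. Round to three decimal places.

-0.959

%ΔQ_x = (2613 − 1899)/[(1899+2613)/2] = 714/2256 ≈ 0.3165.
%ΔP_y = (23.9 − 33.35)/[(33.35+23.9)/2] ≈ -0.3301.
E_xy = 0.3165/-0.3301 ≈ -0.959.
E_xy < 0, so tennis rackets and tennis balls are complements.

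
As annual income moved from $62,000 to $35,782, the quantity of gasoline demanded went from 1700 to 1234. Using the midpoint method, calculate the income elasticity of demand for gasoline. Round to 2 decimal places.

%ΔQ = (1234 − 1700)/[(1700+1234)/2] = -466/1467 ≈ -0.3177.
%ΔM = (35,782 − 62,000)/[(62,000+35,782)/2] = -26218/48891 ≈ -0.5363.
E_I = %ΔQ/%ΔM ≈ 0.59.
E_I ∈ (0,1): normal good (necessity).

0.59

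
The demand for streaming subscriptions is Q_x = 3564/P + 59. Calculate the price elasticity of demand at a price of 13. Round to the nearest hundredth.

At P = 13, Q_x = 333.1538.
dQ_x/dP = −3564/P² = −21.0888.
Point elasticity E = (dQ_x/dP)·(P/Q_x) = -21.0888 × 13/333.1538 ≈ -0.82.
|E| < 1, so demand is inelastic at this price.

-0.82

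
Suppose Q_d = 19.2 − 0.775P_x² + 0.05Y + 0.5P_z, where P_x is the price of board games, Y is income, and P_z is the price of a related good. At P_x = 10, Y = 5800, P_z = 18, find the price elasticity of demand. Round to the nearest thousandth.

Q_d = 19.2 − 0.775(10)² + 0.05(5800) + 0.5(18) = 19.2 − 77.5 + 290 + 9 = 240.7.
∂Q_d/∂P_x = −2·0.775·P_x = -15.5, so E_p = -15.5·(10/240.7) ≈ -0.644.
|E_p| < 1: demand is inelastic.

-0.644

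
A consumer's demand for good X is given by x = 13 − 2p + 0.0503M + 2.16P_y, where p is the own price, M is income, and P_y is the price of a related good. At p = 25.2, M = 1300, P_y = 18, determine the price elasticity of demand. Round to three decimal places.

Evaluating quantity at (p, M, P_y) gives x = 13 − 2(25.2) + 0.0503(1300) + 2.16(18) = 13 − 50.4 + 65.39 + 38.88 = 66.87.
∂x/∂p = −2, so E_p = (−2)·(25.2/66.87) ≈ -0.754.
|E_p| < 1: demand is inelastic.

-0.754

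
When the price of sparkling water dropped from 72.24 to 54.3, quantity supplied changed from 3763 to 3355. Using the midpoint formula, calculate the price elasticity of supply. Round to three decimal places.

%ΔQ = (3355 − 3763)/[(3763 + 3355)/2] = -408/3559 ≈ -0.1146.
%Δp = (54.3 − 72.24)/[(72.24 + 54.3)/2] = -17.94/63.27 ≈ -0.2835.
Arc elasticity E = %ΔQ/%Δp ≈ -0.1146/-0.2835 ≈ 0.404.
|E| < 1: supply is inelastic over this range.

0.404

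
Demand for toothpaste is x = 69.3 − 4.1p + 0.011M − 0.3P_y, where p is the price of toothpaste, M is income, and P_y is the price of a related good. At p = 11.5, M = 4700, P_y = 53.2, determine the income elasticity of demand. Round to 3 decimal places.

0.893

x = 69.3 − 4.1(11.5) + 0.011(4700) − 0.3(53.2) = 69.3 − 47.15 + 51.7 − 15.96 = 57.89.
∂x/∂M = +0.011, so E_I = 0.011·(4700/57.89) ≈ 0.893.
E_I ∈ (0,1): normal good (necessity).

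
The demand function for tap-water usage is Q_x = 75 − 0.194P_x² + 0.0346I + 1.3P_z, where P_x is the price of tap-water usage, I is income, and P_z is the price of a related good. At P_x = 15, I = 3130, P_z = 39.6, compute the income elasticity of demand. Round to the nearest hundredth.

Evaluating quantity at (P_x, I, P_z) gives Q_x = 75 − 0.194(15)² + 0.0346(3130) + 1.3(39.6) = 75 − 43.65 + 108.298 + 51.48 = 191.128.
∂Q_x/∂I = +0.0346, so E_I = 0.0346·(3130/191.128) ≈ 0.57.
E_I ∈ (0,1): normal good (necessity).

0.57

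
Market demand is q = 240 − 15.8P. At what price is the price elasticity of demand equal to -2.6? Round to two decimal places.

10.97

Set −bP/(a − bP) = −2.6 ⇒ bP = 2.6(a − bP) ⇒ bP(1+2.6) = 2.6·a.
P = 2.6·240/(15.8·3.6) ≈ 10.97.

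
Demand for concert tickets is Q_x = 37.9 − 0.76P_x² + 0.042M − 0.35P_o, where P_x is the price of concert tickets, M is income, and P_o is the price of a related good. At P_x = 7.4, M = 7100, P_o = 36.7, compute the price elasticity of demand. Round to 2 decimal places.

-0.30

Substituting, Q_x = 37.9 − 0.76(7.4)² + 0.042(7100) − 0.35(36.7) = 37.9 − 41.6176 + 298.2 − 12.845 = 281.6374.
∂Q_x/∂P_x = −2·0.76·P_x = -11.248, so E_p = -11.248·(7.4/281.6374) ≈ -0.30.
|E_p| < 1: demand is inelastic.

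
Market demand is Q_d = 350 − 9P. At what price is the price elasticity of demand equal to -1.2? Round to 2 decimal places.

Set −bP/(a − bP) = −1.2 ⇒ bP = 1.2(a − bP) ⇒ bP(1+1.2) = 1.2·a.
P = 1.2·350/(9·2.2) ≈ 21.21.

21.21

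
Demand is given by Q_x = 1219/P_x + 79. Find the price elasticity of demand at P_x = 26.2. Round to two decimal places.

At P_x = 26.2, Q_x = 125.5267.
dQ_x/dP_x = −1219/P_x² = −1.7758.
Point elasticity E = (dQ_x/dP_x)·(P_x/Q_x) = -1.7758 × 26.2/125.5267 ≈ -0.37.
|E| < 1, so demand is inelastic at this price.

-0.37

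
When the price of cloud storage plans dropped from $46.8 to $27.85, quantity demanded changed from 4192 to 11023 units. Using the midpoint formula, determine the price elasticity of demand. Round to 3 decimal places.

-1.769

%Δq = (11023 − 4192)/[(4192 + 11023)/2] = 6831/7607.5 ≈ 0.8979.
%Δp = (27.85 − 46.8)/[(46.8 + 27.85)/2] = -18.95/37.325 ≈ -0.5077.
Arc elasticity E = %Δq/%Δp ≈ 0.8979/-0.5077 ≈ -1.769.
|E| > 1: demand is elastic over this range.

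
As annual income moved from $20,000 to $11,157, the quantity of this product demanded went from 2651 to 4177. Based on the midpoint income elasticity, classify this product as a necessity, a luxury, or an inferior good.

%ΔQ = (4177 − 2651)/[(2651+4177)/2] = 1526/3414 ≈ 0.4470.
%ΔI = (11,157 − 20,000)/[(20,000+11,157)/2] = -8843/15578.5 ≈ -0.5676.
E_I = %ΔQ/%ΔI ≈ -0.787.
E_I < 0: inferior good.

inferior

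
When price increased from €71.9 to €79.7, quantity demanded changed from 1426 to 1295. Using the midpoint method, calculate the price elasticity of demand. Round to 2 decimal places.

%ΔQ = (1295 − 1426)/[(1426 + 1295)/2] = -131/1360.5 ≈ -0.0963.
%Δp = (79.7 − 71.9)/[(71.9 + 79.7)/2] = 7.8/75.8 ≈ 0.1029.
Arc elasticity E = %ΔQ/%Δp ≈ -0.0963/0.1029 ≈ -0.94.
|E| < 1: demand is inelastic over this range.

-0.94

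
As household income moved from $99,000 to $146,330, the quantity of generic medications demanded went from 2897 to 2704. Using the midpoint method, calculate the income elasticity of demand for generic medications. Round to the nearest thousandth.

%ΔQ = (2704 − 2897)/[(2897+2704)/2] = -193/2800.5 ≈ -0.0689.
%ΔM = (146,330 − 99,000)/[(99,000+146,330)/2] = 47330/122665 ≈ 0.3858.
E_I = %ΔQ/%ΔM ≈ -0.179.
E_I < 0: inferior good.

-0.179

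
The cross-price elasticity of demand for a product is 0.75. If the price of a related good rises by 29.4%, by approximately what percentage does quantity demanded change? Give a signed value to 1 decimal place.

%ΔQ ≈ E × %ΔP_y = (0.75) × (29.4%) ≈ 22.1%.

22.1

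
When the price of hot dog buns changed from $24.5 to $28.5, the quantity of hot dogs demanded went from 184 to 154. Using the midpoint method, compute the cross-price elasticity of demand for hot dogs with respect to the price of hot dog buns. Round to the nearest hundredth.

-1.18

%ΔQ_x = (154 − 184)/[(184+154)/2] = -30/169 ≈ -0.1775.
%ΔP_y = (28.5 − 24.5)/[(24.5+28.5)/2] ≈ 0.1509.
E_xy = -0.1775/0.1509 ≈ -1.18.
E_xy < 0, so hot dogs and hot dog buns are complements.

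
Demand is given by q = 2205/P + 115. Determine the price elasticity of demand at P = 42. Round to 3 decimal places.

-0.313

At P = 42, q = 167.5.
dq/dP = −2205/P² = −1.25.
Point elasticity E = (dq/dP)·(P/q) = -1.25 × 42/167.5 ≈ -0.313.
|E| < 1, so demand is inelastic at this price.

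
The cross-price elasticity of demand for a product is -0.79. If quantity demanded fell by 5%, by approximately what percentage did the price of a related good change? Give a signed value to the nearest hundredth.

6.33

%ΔQ ≈ E × %ΔP_y ⇒ %ΔP_y = %ΔQ / E = (-5%)/(-0.79) ≈ 6.33%.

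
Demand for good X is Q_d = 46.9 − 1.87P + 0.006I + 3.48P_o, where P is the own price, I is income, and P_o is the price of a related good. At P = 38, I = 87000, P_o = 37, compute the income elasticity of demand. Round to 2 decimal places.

Substituting, Q_d = 46.9 − 1.87(38) + 0.006(87000) + 3.48(37) = 46.9 − 71.06 + 522 + 128.76 = 626.6.
∂Q_d/∂I = +0.006, so E_I = 0.006·(87000/626.6) ≈ 0.83.
E_I ∈ (0,1): normal good (necessity).

0.83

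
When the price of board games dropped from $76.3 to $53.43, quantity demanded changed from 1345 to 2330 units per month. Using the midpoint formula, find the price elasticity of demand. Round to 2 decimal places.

-1.52

%ΔQ = (2330 − 1345)/[(1345 + 2330)/2] = 985/1837.5 ≈ 0.5361.
%Δp = (53.43 − 76.3)/[(76.3 + 53.43)/2] = -22.87/64.865 ≈ -0.3526.
Arc elasticity E = %ΔQ/%Δp ≈ 0.5361/-0.3526 ≈ -1.52.
|E| > 1: demand is elastic over this range.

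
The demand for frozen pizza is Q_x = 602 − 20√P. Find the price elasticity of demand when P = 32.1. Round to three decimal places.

-0.116

At P = 32.1, Q_x = 488.6863.
dQ_x/dP = −20/(2√P) = −20/(2·5.6657).
Point elasticity E = (dQ_x/dP)·(P/Q_x) = -1.765 × 32.1/488.6863 ≈ -0.116.
|E| < 1, so demand is inelastic at this price.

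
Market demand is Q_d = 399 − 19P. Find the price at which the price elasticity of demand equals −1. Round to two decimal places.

For linear demand Q_d = a − bP, E = −bP/(a − bP). |E| = 1 ⇒ bP = a − bP ⇒ P = a/(2b).
P = 399/(2·19) = 10.50.

10.50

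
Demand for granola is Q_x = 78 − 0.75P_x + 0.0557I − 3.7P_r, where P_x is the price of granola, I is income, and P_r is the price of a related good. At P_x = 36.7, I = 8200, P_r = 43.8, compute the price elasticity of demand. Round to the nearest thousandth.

-0.080

At the given point, Q_x = 78 − 0.75(36.7) + 0.0557(8200) − 3.7(43.8) = 78 − 27.525 + 456.74 − 162.06 = 345.155.
∂Q_x/∂P_x = −0.75, so E_p = (−0.75)·(36.7/345.155) ≈ -0.080.
|E_p| < 1: demand is inelastic.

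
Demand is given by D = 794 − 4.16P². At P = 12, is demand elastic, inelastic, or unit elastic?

At P = 12, D = 194.96.
dD/dP = −2·4.16·P = −99.84.
Point elasticity E = (dD/dP)·(P/D) = -99.84 × 12/194.96 ≈ -6.145.
|E| ≈ 6.145 > 1, so demand is elastic.

elastic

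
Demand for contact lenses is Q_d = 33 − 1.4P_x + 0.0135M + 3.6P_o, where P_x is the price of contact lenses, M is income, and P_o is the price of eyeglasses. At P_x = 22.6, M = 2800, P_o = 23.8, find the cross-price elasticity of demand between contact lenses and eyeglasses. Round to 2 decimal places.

0.69

Evaluating quantity at (P_x, M, P_o) gives Q_d = 33 − 1.4(22.6) + 0.0135(2800) + 3.6(23.8) = 33 − 31.64 + 37.8 + 85.68 = 124.84.
∂Q_d/∂P_o = +3.6, so E_xy = 3.6·(23.8/124.84) ≈ 0.69.
E_xy > 0: the goods are substitutes.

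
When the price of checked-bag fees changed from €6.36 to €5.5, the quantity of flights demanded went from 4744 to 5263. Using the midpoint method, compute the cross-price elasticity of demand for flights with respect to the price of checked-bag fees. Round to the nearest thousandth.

-0.715

%ΔQ_x = (5263 − 4744)/[(4744+5263)/2] = 519/5003.5 ≈ 0.1037.
%ΔP_y = (5.5 − 6.36)/[(6.36+5.5)/2] ≈ -0.1450.
E_xy = 0.1037/-0.1450 ≈ -0.715.
E_xy < 0, so flights and checked-bag fees are complements.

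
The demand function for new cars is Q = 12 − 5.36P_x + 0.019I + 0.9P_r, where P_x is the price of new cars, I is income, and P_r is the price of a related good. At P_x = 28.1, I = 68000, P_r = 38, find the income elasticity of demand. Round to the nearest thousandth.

Evaluating quantity at (P_x, I, P_r) gives Q = 12 − 5.36(28.1) + 0.019(68000) + 0.9(38) = 12 − 150.616 + 1292 + 34.2 = 1187.584.
∂Q/∂I = +0.019, so E_I = 0.019·(68000/1187.584) ≈ 1.088.
E_I > 1: normal good (luxury).

1.088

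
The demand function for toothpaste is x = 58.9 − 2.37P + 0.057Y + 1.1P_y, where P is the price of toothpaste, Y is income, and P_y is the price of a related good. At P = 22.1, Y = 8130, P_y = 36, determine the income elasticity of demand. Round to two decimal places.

Substituting, x = 58.9 − 2.37(22.1) + 0.057(8130) + 1.1(36) = 58.9 − 52.377 + 463.41 + 39.6 = 509.533.
∂x/∂Y = +0.057, so E_I = 0.057·(8130/509.533) ≈ 0.91.
E_I ∈ (0,1): normal good (necessity).

0.91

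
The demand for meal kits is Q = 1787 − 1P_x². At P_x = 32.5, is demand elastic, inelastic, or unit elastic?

At P_x = 32.5, Q = 730.75.
dQ/dP_x = −2·1·P_x = −65.
Point elasticity E = (dQ/dP_x)·(P_x/Q) = -65 × 32.5/730.75 ≈ -2.891.
|E| ≈ 2.891 > 1, so demand is elastic.

elastic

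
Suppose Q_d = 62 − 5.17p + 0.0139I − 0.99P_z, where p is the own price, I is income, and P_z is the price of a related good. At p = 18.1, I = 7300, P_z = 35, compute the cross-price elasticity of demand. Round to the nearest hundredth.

First evaluate Q_d: 62 − 5.17(18.1) + 0.0139(7300) − 0.99(35) = 62 − 93.577 + 101.47 − 34.65 = 35.243.
∂Q_d/∂P_z = −0.99, so E_xy = -0.99·(35/35.243) ≈ -0.98.
E_xy < 0: the goods are complements.

-0.98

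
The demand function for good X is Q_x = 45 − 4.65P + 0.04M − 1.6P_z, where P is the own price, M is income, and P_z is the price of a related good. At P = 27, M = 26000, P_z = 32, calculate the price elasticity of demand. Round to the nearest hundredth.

-0.14

Q_x = 45 − 4.65(27) + 0.04(26000) − 1.6(32) = 45 − 125.55 + 1040 − 51.2 = 908.25.
∂Q_x/∂P = −4.65, so E_p = (−4.65)·(27/908.25) ≈ -0.14.
|E_p| < 1: demand is inelastic.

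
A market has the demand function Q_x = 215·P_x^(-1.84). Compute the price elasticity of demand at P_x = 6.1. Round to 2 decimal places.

For a Cobb–Douglas (constant-elasticity) form Q_x = A·P_x^α·…, the elasticity with respect to P_x equals the exponent α at every point.
Here the exponent on P_x is -1.84, so the price elasticity of demand is -1.84.

-1.84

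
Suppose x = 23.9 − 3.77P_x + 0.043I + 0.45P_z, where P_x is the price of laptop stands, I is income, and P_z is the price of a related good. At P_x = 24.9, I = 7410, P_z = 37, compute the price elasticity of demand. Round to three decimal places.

Evaluating quantity at (P_x, I, P_z) gives x = 23.9 − 3.77(24.9) + 0.043(7410) + 0.45(37) = 23.9 − 93.873 + 318.63 + 16.65 = 265.307.
∂x/∂P_x = −3.77, so E_p = (−3.77)·(24.9/265.307) ≈ -0.354.
|E_p| < 1: demand is inelastic.

-0.354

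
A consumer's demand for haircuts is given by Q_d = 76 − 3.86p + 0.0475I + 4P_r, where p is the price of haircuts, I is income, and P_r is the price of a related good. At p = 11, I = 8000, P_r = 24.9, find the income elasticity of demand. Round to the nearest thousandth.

0.741

Substituting, Q_d = 76 − 3.86(11) + 0.0475(8000) + 4(24.9) = 76 − 42.46 + 380 + 99.6 = 513.14.
∂Q_d/∂I = +0.0475, so E_I = 0.0475·(8000/513.14) ≈ 0.741.
E_I ∈ (0,1): normal good (necessity).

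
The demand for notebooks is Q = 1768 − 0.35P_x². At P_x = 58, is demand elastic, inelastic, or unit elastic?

elastic

At P_x = 58, Q = 590.6.
dQ/dP_x = −2·0.35·P_x = −40.6.
Point elasticity E = (dQ/dP_x)·(P_x/Q) = -40.6 × 58/590.6 ≈ -3.987.
|E| ≈ 3.987 > 1, so demand is elastic.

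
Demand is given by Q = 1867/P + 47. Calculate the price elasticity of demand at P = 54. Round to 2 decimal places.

At P = 54, Q = 81.5741.
dQ/dP = −1867/P² = −0.6403.
Point elasticity E = (dQ/dP)·(P/Q) = -0.6403 × 54/81.5741 ≈ -0.42.
|E| < 1, so demand is inelastic at this price.

-0.42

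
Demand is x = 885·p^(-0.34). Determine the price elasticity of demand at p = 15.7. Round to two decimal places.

-0.34

For a Cobb–Douglas (constant-elasticity) form x = A·p^α·…, the elasticity with respect to p equals the exponent α at every point.
Here the exponent on p is -0.34, so the price elasticity of demand is -0.34.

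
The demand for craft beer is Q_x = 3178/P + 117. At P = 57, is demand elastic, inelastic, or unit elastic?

At P = 57, Q_x = 172.7544.
dQ_x/dP = −3178/P² = −0.9781.
Point elasticity E = (dQ_x/dP)·(P/Q_x) = -0.9781 × 57/172.7544 ≈ -0.323.
|E| ≈ 0.323 < 1, so demand is inelastic.

inelastic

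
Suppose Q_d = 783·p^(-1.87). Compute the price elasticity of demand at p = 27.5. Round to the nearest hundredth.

-1.87

For a Cobb–Douglas (constant-elasticity) form Q_d = A·p^α·…, the elasticity with respect to p equals the exponent α at every point.
Here the exponent on p is -1.87, so the price elasticity of demand is -1.87.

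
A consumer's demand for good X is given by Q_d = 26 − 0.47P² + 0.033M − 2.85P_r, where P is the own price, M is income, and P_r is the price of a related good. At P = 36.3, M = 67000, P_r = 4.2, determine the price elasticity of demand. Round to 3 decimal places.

-0.771

Substituting, Q_d = 26 − 0.47(36.3)² + 0.033(67000) − 2.85(4.2) = 26 − 619.3143 + 2211 − 11.97 = 1605.7157.
∂Q_d/∂P = −2·0.47·P = -34.122, so E_p = -34.122·(36.3/1605.7157) ≈ -0.771.
|E_p| < 1: demand is inelastic.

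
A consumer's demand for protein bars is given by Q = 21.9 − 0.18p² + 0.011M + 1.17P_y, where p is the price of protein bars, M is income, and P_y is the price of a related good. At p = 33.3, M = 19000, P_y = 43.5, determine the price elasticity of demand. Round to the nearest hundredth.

At the given point, Q = 21.9 − 0.18(33.3)² + 0.011(19000) + 1.17(43.5) = 21.9 − 199.6002 + 209 + 50.895 = 82.1948.
∂Q/∂p = −2·0.18·p = -11.988, so E_p = -11.988·(33.3/82.1948) ≈ -4.86.
|E_p| > 1: demand is elastic.

-4.86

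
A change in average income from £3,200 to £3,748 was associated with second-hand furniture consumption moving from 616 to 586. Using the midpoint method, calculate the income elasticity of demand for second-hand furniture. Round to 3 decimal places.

-0.316

%ΔQ = (586 − 616)/[(616+586)/2] = -30/601 ≈ -0.0499.
%ΔY = (3,748 − 3,200)/[(3,200+3,748)/2] = 548/3474 ≈ 0.1577.
E_I = %ΔQ/%ΔY ≈ -0.316.
E_I < 0: inferior good.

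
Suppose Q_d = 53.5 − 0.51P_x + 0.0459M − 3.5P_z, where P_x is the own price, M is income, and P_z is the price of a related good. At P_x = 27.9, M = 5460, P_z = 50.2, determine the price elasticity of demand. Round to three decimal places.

-0.125

First evaluate Q_d: 53.5 − 0.51(27.9) + 0.0459(5460) − 3.5(50.2) = 53.5 − 14.229 + 250.614 − 175.7 = 114.185.
∂Q_d/∂P_x = −0.51, so E_p = (−0.51)·(27.9/114.185) ≈ -0.125.
|E_p| < 1: demand is inelastic.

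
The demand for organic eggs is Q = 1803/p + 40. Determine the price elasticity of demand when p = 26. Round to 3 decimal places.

At p = 26, Q = 109.3462.
dQ/dp = −1803/p² = −2.6672.
Point elasticity E = (dQ/dp)·(p/Q) = -2.6672 × 26/109.3462 ≈ -0.634.
|E| < 1, so demand is inelastic at this price.

-0.634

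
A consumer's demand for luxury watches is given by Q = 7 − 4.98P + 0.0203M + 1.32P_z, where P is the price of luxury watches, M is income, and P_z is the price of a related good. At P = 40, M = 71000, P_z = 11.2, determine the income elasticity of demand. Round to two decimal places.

Q = 7 − 4.98(40) + 0.0203(71000) + 1.32(11.2) = 7 − 199.2 + 1441.3 + 14.784 = 1263.884.
∂Q/∂M = +0.0203, so E_I = 0.0203·(71000/1263.884) ≈ 1.14.
E_I > 1: normal good (luxury).

1.14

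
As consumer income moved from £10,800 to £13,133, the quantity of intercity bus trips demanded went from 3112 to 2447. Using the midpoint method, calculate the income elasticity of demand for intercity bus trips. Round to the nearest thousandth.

%ΔQ = (2447 − 3112)/[(3112+2447)/2] = -665/2779.5 ≈ -0.2393.
%ΔI = (13,133 − 10,800)/[(10,800+13,133)/2] = 2333/11966.5 ≈ 0.1950.
E_I = %ΔQ/%ΔI ≈ -1.227.
E_I < 0: inferior good.

-1.227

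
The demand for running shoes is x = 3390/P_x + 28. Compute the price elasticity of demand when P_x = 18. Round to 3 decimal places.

-0.871

At P_x = 18, x = 216.3333.
dx/dP_x = −3390/P_x² = −10.463.
Point elasticity E = (dx/dP_x)·(P_x/x) = -10.463 × 18/216.3333 ≈ -0.871.
|E| < 1, so demand is inelastic at this price.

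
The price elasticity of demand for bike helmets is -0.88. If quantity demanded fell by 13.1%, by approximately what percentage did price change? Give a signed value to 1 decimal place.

%ΔQ ≈ E × %ΔP ⇒ %ΔP = %ΔQ / E = (-13.1%)/(-0.88) ≈ 14.9%.

14.9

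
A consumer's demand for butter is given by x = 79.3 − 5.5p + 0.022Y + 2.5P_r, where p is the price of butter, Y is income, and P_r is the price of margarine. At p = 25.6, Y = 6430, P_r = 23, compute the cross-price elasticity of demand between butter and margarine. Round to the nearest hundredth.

At the given point, x = 79.3 − 5.5(25.6) + 0.022(6430) + 2.5(23) = 79.3 − 140.8 + 141.46 + 57.5 = 137.46.
∂x/∂P_r = +2.5, so E_xy = 2.5·(23/137.46) ≈ 0.42.
E_xy > 0: the goods are substitutes.

0.42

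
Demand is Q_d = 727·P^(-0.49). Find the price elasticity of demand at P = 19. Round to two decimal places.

For a Cobb–Douglas (constant-elasticity) form Q_d = A·P^α·…, the elasticity with respect to P equals the exponent α at every point.
Here the exponent on P is -0.49, so the price elasticity of demand is -0.49.

-0.49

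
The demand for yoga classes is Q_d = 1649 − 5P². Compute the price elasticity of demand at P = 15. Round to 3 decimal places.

At P = 15, Q_d = 524.
dQ_d/dP = −2·5·P = −150.
Point elasticity E = (dQ_d/dP)·(P/Q_d) = -150 × 15/524 ≈ -4.294.
|E| > 1, so demand is elastic at this price.

-4.294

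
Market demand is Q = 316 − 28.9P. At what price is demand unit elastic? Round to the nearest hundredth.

For linear demand Q = a − bP, E = −bP/(a − bP). |E| = 1 ⇒ bP = a − bP ⇒ P = a/(2b).
P = 316/(2·28.9) ≈ 5.47.

5.47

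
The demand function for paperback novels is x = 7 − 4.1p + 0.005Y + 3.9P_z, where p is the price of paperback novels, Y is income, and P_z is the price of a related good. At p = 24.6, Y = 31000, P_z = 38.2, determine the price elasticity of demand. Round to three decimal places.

-0.480

First evaluate x: 7 − 4.1(24.6) + 0.005(31000) + 3.9(38.2) = 7 − 100.86 + 155 + 148.98 = 210.12.
∂x/∂p = −4.1, so E_p = (−4.1)·(24.6/210.12) ≈ -0.480.
|E_p| < 1: demand is inelastic.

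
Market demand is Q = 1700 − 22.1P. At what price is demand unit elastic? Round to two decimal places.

38.46

For linear demand Q = a − bP, E = −bP/(a − bP). |E| = 1 ⇒ bP = a − bP ⇒ P = a/(2b).
P = 1700/(2·22.1) ≈ 38.46.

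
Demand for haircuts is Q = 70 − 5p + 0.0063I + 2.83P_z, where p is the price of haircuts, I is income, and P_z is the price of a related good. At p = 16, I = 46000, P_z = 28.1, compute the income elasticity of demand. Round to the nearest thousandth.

Substituting, Q = 70 − 5(16) + 0.0063(46000) + 2.83(28.1) = 70 − 80 + 289.8 + 79.523 = 359.323.
∂Q/∂I = +0.0063, so E_I = 0.0063·(46000/359.323) ≈ 0.807.
E_I ∈ (0,1): normal good (necessity).

0.807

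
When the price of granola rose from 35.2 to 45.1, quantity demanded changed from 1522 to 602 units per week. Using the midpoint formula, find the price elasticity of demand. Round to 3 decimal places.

-3.513

%Δq = (602 − 1522)/[(1522 + 602)/2] = -920/1062 ≈ -0.8663.
%ΔP = (45.1 − 35.2)/[(35.2 + 45.1)/2] = 9.9/40.15 ≈ 0.2466.
Arc elasticity E = %Δq/%ΔP ≈ -0.8663/0.2466 ≈ -3.513.
|E| > 1: demand is elastic over this range.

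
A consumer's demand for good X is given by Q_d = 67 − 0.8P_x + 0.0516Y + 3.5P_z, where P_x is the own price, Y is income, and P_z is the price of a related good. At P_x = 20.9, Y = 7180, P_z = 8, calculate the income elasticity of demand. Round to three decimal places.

0.826

Evaluating quantity at (P_x, Y, P_z) gives Q_d = 67 − 0.8(20.9) + 0.0516(7180) + 3.5(8) = 67 − 16.72 + 370.488 + 28 = 448.768.
∂Q_d/∂Y = +0.0516, so E_I = 0.0516·(7180/448.768) ≈ 0.826.
E_I ∈ (0,1): normal good (necessity).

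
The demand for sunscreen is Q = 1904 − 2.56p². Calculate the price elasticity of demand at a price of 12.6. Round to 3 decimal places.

At p = 12.6, Q = 1497.5744.
dQ/dp = −2·2.56·p = −64.512.
Point elasticity E = (dQ/dp)·(p/Q) = -64.512 × 12.6/1497.5744 ≈ -0.543.
|E| < 1, so demand is inelastic at this price.

-0.543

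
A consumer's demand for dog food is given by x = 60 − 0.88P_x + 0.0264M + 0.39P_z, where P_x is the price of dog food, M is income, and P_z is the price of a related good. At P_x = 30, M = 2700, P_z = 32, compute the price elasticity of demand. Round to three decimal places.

x = 60 − 0.88(30) + 0.0264(2700) + 0.39(32) = 60 − 26.4 + 71.28 + 12.48 = 117.36.
∂x/∂P_x = −0.88, so E_p = (−0.88)·(30/117.36) ≈ -0.225.
|E_p| < 1: demand is inelastic.

-0.225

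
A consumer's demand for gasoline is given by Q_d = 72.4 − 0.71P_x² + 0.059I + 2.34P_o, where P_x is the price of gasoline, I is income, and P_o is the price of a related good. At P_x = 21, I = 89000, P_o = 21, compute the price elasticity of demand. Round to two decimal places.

Substituting, Q_d = 72.4 − 0.71(21)² + 0.059(89000) + 2.34(21) = 72.4 − 313.11 + 5251 + 49.14 = 5059.43.
∂Q_d/∂P_x = −2·0.71·P_x = -29.82, so E_p = -29.82·(21/5059.43) ≈ -0.12.
|E_p| < 1: demand is inelastic.

-0.12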